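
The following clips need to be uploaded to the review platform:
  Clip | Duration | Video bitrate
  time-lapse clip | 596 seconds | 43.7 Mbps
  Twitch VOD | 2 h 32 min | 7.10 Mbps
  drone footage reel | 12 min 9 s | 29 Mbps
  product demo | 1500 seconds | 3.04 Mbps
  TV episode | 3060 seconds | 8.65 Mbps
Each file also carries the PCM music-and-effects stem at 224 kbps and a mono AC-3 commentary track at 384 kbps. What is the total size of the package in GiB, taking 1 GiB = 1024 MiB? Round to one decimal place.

Audio total: 224 + 384 = 608 kbps = 0.608 Mbps.
time-lapse clip: 44.308 Mbps × 596 s = 26407.6 Mb
Twitch VOD: 7.708 Mbps × 9120 s = 70297.0 Mb
drone footage reel: 29.608 Mbps × 729 s = 21584.2 Mb
product demo: 3.648 Mbps × 1500 s = 5472.0 Mb
TV episode: 9.258 Mbps × 3060 s = 28329.5 Mb
Total: 152090.2 Mb = 19011.3 MB.
= 17.71 GiB.

17.7 GiB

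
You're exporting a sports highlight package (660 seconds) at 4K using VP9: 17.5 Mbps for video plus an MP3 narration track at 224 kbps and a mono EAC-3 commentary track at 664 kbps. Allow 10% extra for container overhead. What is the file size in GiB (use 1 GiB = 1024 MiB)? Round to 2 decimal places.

Audio total: 224 + 664 = 888 kbps = 0.888 Mbps.
Total bitrate: 17.5 + 0.888 = 18.388 Mbps.
Stream data: 18.388 Mbps × 660 s = 12136.1 Mb.
With 10% container overhead: ×1.10.
13,350 Mb = 1,668,711,000 bytes ÷ 1,073,741,824 = 1.554 GiB.

1.55 GiB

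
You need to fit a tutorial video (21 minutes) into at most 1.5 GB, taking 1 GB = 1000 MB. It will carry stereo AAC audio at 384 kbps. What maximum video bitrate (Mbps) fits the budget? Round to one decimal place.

Budget: 1.5 GB = 12000.0 Mb.
21 min = 1260 s
Total bitrate budget: 12000.0 Mb / 1260 s = 9.524 Mbps.
Audio: 384 kbps = 0.384 Mbps.
Video: 9.524 − 0.384 = 9.140 Mbps.

9.1 Mbps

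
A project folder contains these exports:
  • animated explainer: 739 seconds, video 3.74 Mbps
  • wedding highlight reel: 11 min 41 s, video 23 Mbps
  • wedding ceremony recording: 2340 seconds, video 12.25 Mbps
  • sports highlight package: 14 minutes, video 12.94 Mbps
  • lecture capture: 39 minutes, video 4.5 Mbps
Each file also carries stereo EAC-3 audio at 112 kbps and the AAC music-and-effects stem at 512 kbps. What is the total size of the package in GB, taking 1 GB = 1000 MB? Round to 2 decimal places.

9.16 GB

Audio total: 112 + 512 = 624 kbps = 0.624 Mbps.
animated explainer: 4.364 Mbps × 739 s = 3225.0 Mb
wedding highlight reel: 23.624 Mbps × 701 s = 16560.4 Mb
wedding ceremony recording: 12.874 Mbps × 2340 s = 30125.2 Mb
sports highlight package: 13.564 Mbps × 840 s = 11393.8 Mb
lecture capture: 5.124 Mbps × 2340 s = 11990.2 Mb
Total: 73294.5 Mb = 9161.8 MB.
= 9.162 GB.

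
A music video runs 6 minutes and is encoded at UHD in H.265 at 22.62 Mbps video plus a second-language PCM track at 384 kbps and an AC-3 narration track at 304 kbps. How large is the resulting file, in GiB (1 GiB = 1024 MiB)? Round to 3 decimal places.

0.977 GiB

6 min = 360 s
Audio total: 384 + 304 = 688 kbps = 0.688 Mbps.
Total bitrate: 22.62 + 0.688 = 23.308 Mbps.
Stream data: 23.308 Mbps × 360 s = 8390.9 Mb.
8,391 Mb = 1,048,860,000 bytes ÷ 1,073,741,824 = 0.9768 GiB.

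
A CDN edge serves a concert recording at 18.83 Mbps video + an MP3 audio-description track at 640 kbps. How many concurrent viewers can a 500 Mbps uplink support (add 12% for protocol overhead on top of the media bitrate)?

Audio: 640 kbps = 0.640 Mbps.
Per-viewer media rate: 19.470 Mbps.
On the wire with 12% overhead: 21.806 Mbps.
500 Mbps = 500.0 Mbps; 500.0 / 21.806 = 22.93 → 22 viewers.

22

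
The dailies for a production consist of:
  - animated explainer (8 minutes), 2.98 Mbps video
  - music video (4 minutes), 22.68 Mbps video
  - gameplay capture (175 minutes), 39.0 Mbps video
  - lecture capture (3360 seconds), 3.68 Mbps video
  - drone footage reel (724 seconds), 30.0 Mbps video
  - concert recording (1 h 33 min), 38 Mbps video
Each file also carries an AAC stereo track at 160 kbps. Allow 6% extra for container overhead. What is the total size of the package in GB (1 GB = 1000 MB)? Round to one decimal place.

Audio: 160 kbps = 0.160 Mbps.
animated explainer: 3.140 Mbps × 480 s × 1.06 = 1597.6 Mb
music video: 22.840 Mbps × 240 s × 1.06 = 5810.5 Mb
gameplay capture: 39.160 Mbps × 10500 s × 1.06 = 435850.8 Mb
lecture capture: 3.840 Mbps × 3360 s × 1.06 = 13676.5 Mb
drone footage reel: 30.160 Mbps × 724 s × 1.06 = 23146.0 Mb
concert recording: 38.160 Mbps × 5580 s × 1.06 = 225708.8 Mb
Total: 705790.2 Mb = 88223.8 MB.
= 88.22 GB.

88.2 GB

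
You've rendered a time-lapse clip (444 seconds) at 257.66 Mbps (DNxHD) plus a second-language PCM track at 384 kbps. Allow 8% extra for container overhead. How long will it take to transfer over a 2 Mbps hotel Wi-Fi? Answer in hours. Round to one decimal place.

17.2 hours

Audio: 384 kbps = 0.384 Mbps.
Total bitrate: 258.044 Mbps.
File: 258.044 Mbps × 444 s = 114571.5 Mb.
With 8% container overhead: ×1.08. → 123737.3 Mb.
At 2 Mbps: 123737.3 / 2 = 61868.6 s ≈ 17.2 hours.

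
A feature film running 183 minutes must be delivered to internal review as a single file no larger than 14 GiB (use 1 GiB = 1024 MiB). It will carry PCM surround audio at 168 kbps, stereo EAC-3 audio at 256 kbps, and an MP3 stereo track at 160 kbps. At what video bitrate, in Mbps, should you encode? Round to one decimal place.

Budget: 14 GiB = 120259.1 Mb.
183 min = 10980 s
Total bitrate budget: 120259.1 Mb / 10980 s = 10.953 Mbps.
Audio total: 168 + 256 + 160 = 584 kbps = 0.584 Mbps.
Video: 10.953 − 0.584 = 10.369 Mbps.

10.4 Mbps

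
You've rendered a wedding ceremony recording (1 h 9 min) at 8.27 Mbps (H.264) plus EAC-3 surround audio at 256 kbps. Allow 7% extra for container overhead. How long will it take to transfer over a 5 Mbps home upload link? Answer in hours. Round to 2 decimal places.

2.10 hours

1 h 9 min = 69 min = 4140 s
Audio: 256 kbps = 0.256 Mbps.
Total bitrate: 8.526 Mbps.
File: 8.526 Mbps × 4140 s = 35297.6 Mb.
With 7% container overhead: ×1.07. → 37768.5 Mb.
At 5 Mbps: 37768.5 / 5 = 7553.7 s ≈ 2.1 hours.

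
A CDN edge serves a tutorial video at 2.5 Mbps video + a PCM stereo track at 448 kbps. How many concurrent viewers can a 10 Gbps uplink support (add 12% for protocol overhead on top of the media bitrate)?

3028

Audio: 448 kbps = 0.448 Mbps.
Per-viewer media rate: 2.948 Mbps.
On the wire with 12% overhead: 3.302 Mbps.
10 Gbps = 10,000 Mbps; 10,000 / 3.302 = 3028.69 → 3028 viewers.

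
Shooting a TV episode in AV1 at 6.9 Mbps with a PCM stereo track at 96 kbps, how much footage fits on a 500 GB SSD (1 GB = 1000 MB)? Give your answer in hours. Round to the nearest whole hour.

Audio: 96 kbps = 0.096 Mbps.
Total bitrate: 6.9 + 0.096 = 6.996 Mbps.
Capacity: 500 GB = 4,000,000 Mb.
Recording time: 4,000,000 / 6.996 = 571,755 s ≈ 159 hours.

159 hours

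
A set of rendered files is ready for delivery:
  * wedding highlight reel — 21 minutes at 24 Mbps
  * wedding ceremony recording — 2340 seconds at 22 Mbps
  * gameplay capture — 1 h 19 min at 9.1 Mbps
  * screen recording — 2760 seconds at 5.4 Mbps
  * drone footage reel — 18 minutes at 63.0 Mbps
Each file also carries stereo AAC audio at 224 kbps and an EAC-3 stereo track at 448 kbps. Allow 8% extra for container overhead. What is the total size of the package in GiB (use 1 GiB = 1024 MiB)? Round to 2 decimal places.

Audio total: 224 + 448 = 672 kbps = 0.672 Mbps.
wedding highlight reel: 24.672 Mbps × 1260 s × 1.08 = 33573.7 Mb
wedding ceremony recording: 22.672 Mbps × 2340 s × 1.08 = 57296.7 Mb
gameplay capture: 9.772 Mbps × 4740 s × 1.08 = 50024.8 Mb
screen recording: 6.072 Mbps × 2760 s × 1.08 = 18099.4 Mb
drone footage reel: 63.672 Mbps × 1080 s × 1.08 = 74267.0 Mb
Total: 233261.6 Mb = 29157.7 MB.
= 27.16 GiB.

27.16 GiB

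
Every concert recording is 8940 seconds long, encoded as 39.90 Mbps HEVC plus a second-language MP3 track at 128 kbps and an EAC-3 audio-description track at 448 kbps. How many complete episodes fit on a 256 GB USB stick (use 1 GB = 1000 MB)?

Audio total: 128 + 448 = 576 kbps = 0.576 Mbps.
Total bitrate: 40.476 Mbps.
Per item: 40.476 Mbps × 8940 s = 361,855 Mb = 45,232 MB.
Capacity: 256 GB = 2,048,000 Mb; 5.66 items → 5 complete.

5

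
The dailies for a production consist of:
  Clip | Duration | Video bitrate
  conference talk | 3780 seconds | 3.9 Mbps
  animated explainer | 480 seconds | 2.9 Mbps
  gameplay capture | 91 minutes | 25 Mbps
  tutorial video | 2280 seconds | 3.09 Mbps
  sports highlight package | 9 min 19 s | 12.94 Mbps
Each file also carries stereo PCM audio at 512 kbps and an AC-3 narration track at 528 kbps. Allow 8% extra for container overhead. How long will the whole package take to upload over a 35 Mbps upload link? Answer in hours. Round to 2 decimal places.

1.54 hours

Audio total: 512 + 528 = 1040 kbps = 1.040 Mbps.
conference talk: 4.940 Mbps × 3780 s × 1.08 = 20167.1 Mb
animated explainer: 3.940 Mbps × 480 s × 1.08 = 2042.5 Mb
gameplay capture: 26.040 Mbps × 5460 s × 1.08 = 153552.7 Mb
tutorial video: 4.130 Mbps × 2280 s × 1.08 = 10169.7 Mb
sports highlight package: 13.980 Mbps × 559 s × 1.08 = 8440.0 Mb
Total: 194371.9 Mb = 24296.5 MB.
At 35 Mbps: 194371.9 / 35 = 5553 s ≈ 1.54 hours.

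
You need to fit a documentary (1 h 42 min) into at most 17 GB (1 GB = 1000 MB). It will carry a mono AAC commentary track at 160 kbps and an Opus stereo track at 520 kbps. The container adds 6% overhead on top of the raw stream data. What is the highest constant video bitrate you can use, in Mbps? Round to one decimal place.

20.3 Mbps

Budget: 17 GB = 136000.0 Mb.
Stream payload after overhead: 136000.0 / 1.06 = 128301.9 Mb.
1 h 42 min = 102 min = 6120 s
Total bitrate budget: 128301.9 Mb / 6120 s = 20.964 Mbps.
Audio total: 160 + 520 = 680 kbps = 0.680 Mbps.
Video: 20.964 − 0.680 = 20.284 Mbps.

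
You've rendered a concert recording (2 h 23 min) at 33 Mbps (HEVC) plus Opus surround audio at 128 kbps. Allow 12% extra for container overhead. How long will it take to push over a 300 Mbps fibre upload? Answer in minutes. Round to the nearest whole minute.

2 h 23 min = 143 min = 8580 s
Audio: 128 kbps = 0.128 Mbps.
Total bitrate: 33.128 Mbps.
File: 33.128 Mbps × 8580 s = 284238.2 Mb.
With 12% container overhead: ×1.12. → 318346.8 Mb.
At 300 Mbps: 318346.8 / 300 = 1061.2 s ≈ 17.7 minutes.

18 minutes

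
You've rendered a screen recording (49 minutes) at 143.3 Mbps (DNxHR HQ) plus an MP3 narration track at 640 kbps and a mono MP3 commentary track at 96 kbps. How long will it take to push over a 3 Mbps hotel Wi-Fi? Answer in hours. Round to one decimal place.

39.2 hours

49 min = 2940 s
Audio total: 640 + 96 = 736 kbps = 0.736 Mbps.
Total bitrate: 144.036 Mbps.
File: 144.036 Mbps × 2940 s = 423465.8 Mb.
At 3 Mbps: 423465.8 / 3 = 141155.3 s ≈ 39.2 hours.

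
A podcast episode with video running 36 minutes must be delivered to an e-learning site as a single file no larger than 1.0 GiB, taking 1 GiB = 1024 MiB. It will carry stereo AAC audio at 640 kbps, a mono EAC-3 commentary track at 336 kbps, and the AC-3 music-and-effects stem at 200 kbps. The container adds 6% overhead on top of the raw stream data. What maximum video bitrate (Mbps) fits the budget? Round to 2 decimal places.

Budget: 1.0 GiB = 8589.9 Mb.
Stream payload after overhead: 8589.9 / 1.06 = 8103.7 Mb.
36 min = 2160 s
Total bitrate budget: 8103.7 Mb / 2160 s = 3.752 Mbps.
Audio total: 640 + 336 + 200 = 1176 kbps = 1.176 Mbps.
Video: 3.752 − 1.176 = 2.576 Mbps.

2.58 Mbps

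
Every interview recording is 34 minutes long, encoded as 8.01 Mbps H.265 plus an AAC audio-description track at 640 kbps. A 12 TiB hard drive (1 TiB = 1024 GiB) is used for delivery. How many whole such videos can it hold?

34 min = 2040 s
Audio: 640 kbps = 0.640 Mbps.
Total bitrate: 8.650 Mbps.
Per item: 8.650 Mbps × 2040 s = 17,646 Mb = 2,206 MB.
Capacity: 12 TiB = 105,553,116 Mb; 5981.70 items → 5981 complete.

5981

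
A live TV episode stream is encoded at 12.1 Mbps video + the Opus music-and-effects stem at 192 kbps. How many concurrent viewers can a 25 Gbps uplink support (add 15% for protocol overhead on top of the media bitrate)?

1768

Audio: 192 kbps = 0.192 Mbps.
Per-viewer media rate: 12.292 Mbps.
On the wire with 15% overhead: 14.136 Mbps.
25 Gbps = 25,000 Mbps; 25,000 / 14.136 = 1768.56 → 1768 viewers.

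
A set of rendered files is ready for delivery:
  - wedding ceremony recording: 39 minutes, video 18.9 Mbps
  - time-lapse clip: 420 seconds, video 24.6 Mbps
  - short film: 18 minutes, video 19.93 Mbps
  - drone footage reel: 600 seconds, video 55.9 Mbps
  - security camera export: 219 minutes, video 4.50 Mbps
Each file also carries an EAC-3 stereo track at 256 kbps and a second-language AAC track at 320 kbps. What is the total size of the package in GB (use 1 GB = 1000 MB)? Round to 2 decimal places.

Audio total: 256 + 320 = 576 kbps = 0.576 Mbps.
wedding ceremony recording: 19.476 Mbps × 2340 s = 45573.8 Mb
time-lapse clip: 25.176 Mbps × 420 s = 10573.9 Mb
short film: 20.506 Mbps × 1080 s = 22146.5 Mb
drone footage reel: 56.476 Mbps × 600 s = 33885.6 Mb
security camera export: 5.076 Mbps × 13140 s = 66698.6 Mb
Total: 178878.5 Mb = 22359.8 MB.
= 22.36 GB.

22.36 GB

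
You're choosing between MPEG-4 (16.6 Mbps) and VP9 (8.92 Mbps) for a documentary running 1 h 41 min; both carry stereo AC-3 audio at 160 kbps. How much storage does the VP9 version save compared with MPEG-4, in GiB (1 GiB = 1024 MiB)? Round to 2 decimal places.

5.42 GiB

1 h 41 min = 101 min = 6060 s
Audio: 160 kbps = 0.160 Mbps.
MPEG-4: 16.760 Mbps × 6060 s = 101565.6 Mb = 11.824 GiB.
VP9: 9.080 Mbps × 6060 s = 55024.8 Mb = 6.406 GiB.
Saving: 11.824 − 6.406 = 5.418 GiB.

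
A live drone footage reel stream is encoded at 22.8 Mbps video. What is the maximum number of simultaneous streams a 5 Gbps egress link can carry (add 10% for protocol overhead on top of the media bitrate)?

On the wire with 10% overhead: 25.080 Mbps.
5 Gbps = 5,000 Mbps; 5,000 / 25.080 = 199.36 → 199 viewers.

199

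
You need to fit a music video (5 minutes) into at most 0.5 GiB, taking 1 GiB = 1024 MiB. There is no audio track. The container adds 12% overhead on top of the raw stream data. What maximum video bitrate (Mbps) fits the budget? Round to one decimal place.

Budget: 0.5 GiB = 4295.0 Mb.
Stream payload after overhead: 4295.0 / 1.12 = 3834.8 Mb.
5 min = 300 s
Total bitrate budget: 3834.8 Mb / 300 s = 12.783 Mbps.

12.8 Mbps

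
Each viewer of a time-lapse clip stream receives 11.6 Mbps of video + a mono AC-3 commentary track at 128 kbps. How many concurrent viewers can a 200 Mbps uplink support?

Audio: 128 kbps = 0.128 Mbps.
Per-viewer media rate: 11.728 Mbps.
200 Mbps = 200.0 Mbps; 200.0 / 11.728 = 17.05 → 17 viewers.

17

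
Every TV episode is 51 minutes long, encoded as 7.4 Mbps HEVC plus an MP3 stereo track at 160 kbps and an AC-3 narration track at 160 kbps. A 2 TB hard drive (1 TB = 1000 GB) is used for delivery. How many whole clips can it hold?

677

51 min = 3060 s
Audio total: 160 + 160 = 320 kbps = 0.320 Mbps.
Total bitrate: 7.720 Mbps.
Per item: 7.720 Mbps × 3060 s = 23,623 Mb = 2,953 MB.
Capacity: 2 TB = 16,000,000 Mb; 677.30 items → 677 complete.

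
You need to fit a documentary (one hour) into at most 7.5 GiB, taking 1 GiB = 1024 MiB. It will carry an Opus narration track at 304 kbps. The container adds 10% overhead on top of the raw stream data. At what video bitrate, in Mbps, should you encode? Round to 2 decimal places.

Budget: 7.5 GiB = 64424.5 Mb.
Stream payload after overhead: 64424.5 / 1.10 = 58567.7 Mb.
1 h = 3600 s
Total bitrate budget: 58567.7 Mb / 3600 s = 16.269 Mbps.
Audio: 304 kbps = 0.304 Mbps.
Video: 16.269 − 0.304 = 15.965 Mbps.

15.96 Mbps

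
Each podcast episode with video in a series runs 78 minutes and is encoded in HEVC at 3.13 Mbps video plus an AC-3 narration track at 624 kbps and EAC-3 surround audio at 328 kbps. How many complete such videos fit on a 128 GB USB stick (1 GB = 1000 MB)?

53

78 min = 4680 s
Audio total: 624 + 328 = 952 kbps = 0.952 Mbps.
Total bitrate: 4.082 Mbps.
Per item: 4.082 Mbps × 4680 s = 19,104 Mb = 2,388 MB.
Capacity: 128 GB = 1,024,000 Mb; 53.60 items → 53 complete.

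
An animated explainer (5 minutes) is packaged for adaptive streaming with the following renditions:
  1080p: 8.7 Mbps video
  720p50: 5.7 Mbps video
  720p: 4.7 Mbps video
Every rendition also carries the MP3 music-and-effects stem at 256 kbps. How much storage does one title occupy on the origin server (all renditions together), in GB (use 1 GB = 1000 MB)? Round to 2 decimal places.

0.75 GB

5 min = 300 s
Audio: 256 kbps = 0.256 Mbps.
Sum of rendition bitrates: (8.7+0.256) + (5.7+0.256) + (4.7+0.256) = 19.868 Mbps.
× 300 s = 5,960 Mb = 745.0 MB = 0.745 GB.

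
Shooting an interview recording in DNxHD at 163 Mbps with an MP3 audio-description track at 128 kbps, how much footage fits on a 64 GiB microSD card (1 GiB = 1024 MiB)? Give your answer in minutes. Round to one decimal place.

56.2 minutes

Audio: 128 kbps = 0.128 Mbps.
Total bitrate: 163 + 0.128 = 163.128 Mbps.
Capacity: 64 GiB = 549,756 Mb.
Recording time: 549,756 / 163.128 = 3,370 s ≈ 56.2 minutes.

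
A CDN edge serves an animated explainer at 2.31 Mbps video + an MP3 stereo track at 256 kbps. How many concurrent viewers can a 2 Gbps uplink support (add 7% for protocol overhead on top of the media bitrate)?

728

Audio: 256 kbps = 0.256 Mbps.
Per-viewer media rate: 2.566 Mbps.
On the wire with 7% overhead: 2.746 Mbps.
2 Gbps = 2,000 Mbps; 2,000 / 2.746 = 728.43 → 728 viewers.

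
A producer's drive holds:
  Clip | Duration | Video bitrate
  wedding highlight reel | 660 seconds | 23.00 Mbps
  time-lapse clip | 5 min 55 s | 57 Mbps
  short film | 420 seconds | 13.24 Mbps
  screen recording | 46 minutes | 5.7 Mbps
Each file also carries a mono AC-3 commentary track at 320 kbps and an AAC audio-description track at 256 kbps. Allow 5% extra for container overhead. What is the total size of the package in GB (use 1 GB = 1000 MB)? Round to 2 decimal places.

Audio total: 320 + 256 = 576 kbps = 0.576 Mbps.
wedding highlight reel: 23.576 Mbps × 660 s × 1.05 = 16338.2 Mb
time-lapse clip: 57.576 Mbps × 355 s × 1.05 = 21461.5 Mb
short film: 13.816 Mbps × 420 s × 1.05 = 6092.9 Mb
screen recording: 6.276 Mbps × 2760 s × 1.05 = 18187.8 Mb
Total: 62080.3 Mb = 7760.0 MB.
= 7.760 GB.

7.76 GB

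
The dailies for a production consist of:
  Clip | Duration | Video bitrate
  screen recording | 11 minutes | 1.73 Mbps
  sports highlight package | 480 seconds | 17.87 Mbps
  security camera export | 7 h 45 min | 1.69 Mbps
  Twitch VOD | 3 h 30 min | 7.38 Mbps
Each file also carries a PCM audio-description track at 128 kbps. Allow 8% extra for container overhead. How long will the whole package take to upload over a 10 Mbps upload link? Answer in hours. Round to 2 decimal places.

4.66 hours

Audio: 128 kbps = 0.128 Mbps.
screen recording: 1.858 Mbps × 660 s × 1.08 = 1324.4 Mb
sports highlight package: 17.998 Mbps × 480 s × 1.08 = 9330.2 Mb
security camera export: 1.818 Mbps × 27900 s × 1.08 = 54780.0 Mb
Twitch VOD: 7.508 Mbps × 12600 s × 1.08 = 102168.9 Mb
Total: 167603.4 Mb = 20950.4 MB.
At 10 Mbps: 167603.4 / 10 = 16760 s ≈ 4.66 hours.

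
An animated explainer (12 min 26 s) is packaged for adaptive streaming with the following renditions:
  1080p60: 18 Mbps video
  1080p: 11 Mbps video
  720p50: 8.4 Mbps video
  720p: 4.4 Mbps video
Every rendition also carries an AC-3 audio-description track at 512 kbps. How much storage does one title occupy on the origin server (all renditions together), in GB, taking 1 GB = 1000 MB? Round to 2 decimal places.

4.09 GB

12 min 26 s = 746 s
Audio: 512 kbps = 0.512 Mbps.
Sum of rendition bitrates: (18+0.512) + (11+0.512) + (8.4+0.512) + (4.4+0.512) = 43.848 Mbps.
× 746 s = 32,711 Mb = 4,089 MB = 4.089 GB.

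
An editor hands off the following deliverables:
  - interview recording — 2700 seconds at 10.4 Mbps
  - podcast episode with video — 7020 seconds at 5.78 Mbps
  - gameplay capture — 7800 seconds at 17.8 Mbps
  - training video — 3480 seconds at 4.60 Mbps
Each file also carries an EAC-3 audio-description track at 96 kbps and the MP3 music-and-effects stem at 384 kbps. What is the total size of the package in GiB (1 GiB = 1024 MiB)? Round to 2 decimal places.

27.19 GiB

Audio total: 96 + 384 = 480 kbps = 0.480 Mbps.
interview recording: 10.880 Mbps × 2700 s = 29376.0 Mb
podcast episode with video: 6.260 Mbps × 7020 s = 43945.2 Mb
gameplay capture: 18.280 Mbps × 7800 s = 142584.0 Mb
training video: 5.080 Mbps × 3480 s = 17678.4 Mb
Total: 233583.6 Mb = 29198.0 MB.
= 27.19 GiB.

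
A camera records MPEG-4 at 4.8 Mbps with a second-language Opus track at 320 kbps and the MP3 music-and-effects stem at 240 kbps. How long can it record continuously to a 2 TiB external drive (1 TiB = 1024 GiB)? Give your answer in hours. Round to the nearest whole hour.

912 hours

Audio total: 320 + 240 = 560 kbps = 0.560 Mbps.
Total bitrate: 4.8 + 0.560 = 5.360 Mbps.
Capacity: 2 TiB = 17,592,186 Mb.
Recording time: 17,592,186 / 5.360 = 3,282,124 s ≈ 912 hours.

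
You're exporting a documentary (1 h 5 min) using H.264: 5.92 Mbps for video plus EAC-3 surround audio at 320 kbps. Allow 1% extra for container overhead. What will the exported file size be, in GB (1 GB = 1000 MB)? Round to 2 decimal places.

1 h 5 min = 65 min = 3900 s
Audio: 320 kbps = 0.320 Mbps.
Total bitrate: 5.92 + 0.320 = 6.240 Mbps.
Stream data: 6.240 Mbps × 3900 s = 24336.0 Mb.
With 1% container overhead: ×1.01.
24,579 Mb ÷ 8 = 3,072 MB → 3.072 GB.

3.07 GB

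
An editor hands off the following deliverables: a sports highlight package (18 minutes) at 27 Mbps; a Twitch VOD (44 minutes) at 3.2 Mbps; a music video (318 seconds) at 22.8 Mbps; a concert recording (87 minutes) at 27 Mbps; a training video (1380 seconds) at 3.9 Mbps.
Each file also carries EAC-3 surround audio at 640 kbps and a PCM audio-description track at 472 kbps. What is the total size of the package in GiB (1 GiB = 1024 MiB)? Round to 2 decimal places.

23.63 GiB

Audio total: 640 + 472 = 1112 kbps = 1.112 Mbps.
sports highlight package: 28.112 Mbps × 1080 s = 30361.0 Mb
Twitch VOD: 4.312 Mbps × 2640 s = 11383.7 Mb
music video: 23.912 Mbps × 318 s = 7604.0 Mb
concert recording: 28.112 Mbps × 5220 s = 146744.6 Mb
training video: 5.012 Mbps × 1380 s = 6916.6 Mb
Total: 203009.9 Mb = 25376.2 MB.
= 23.63 GiB.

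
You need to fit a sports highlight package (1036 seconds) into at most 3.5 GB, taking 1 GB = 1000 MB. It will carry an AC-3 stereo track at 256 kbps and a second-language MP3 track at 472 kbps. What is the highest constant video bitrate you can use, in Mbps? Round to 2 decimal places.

26.30 Mbps

Budget: 3.5 GB = 28000.0 Mb.
Total bitrate budget: 28000.0 Mb / 1036 s = 27.027 Mbps.
Audio total: 256 + 472 = 728 kbps = 0.728 Mbps.
Video: 27.027 − 0.728 = 26.299 Mbps.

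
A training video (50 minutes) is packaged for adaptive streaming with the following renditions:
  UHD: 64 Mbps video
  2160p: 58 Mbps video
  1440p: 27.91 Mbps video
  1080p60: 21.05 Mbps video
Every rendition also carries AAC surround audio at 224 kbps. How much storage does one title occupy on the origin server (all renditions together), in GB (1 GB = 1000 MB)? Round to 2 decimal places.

50 min = 3000 s
Audio: 224 kbps = 0.224 Mbps.
Sum of rendition bitrates: (64+0.224) + (58+0.224) + (27.91+0.224) + (21.05+0.224) = 171.856 Mbps.
× 3000 s = 515,568 Mb = 64,446 MB = 64.45 GB.

64.45 GB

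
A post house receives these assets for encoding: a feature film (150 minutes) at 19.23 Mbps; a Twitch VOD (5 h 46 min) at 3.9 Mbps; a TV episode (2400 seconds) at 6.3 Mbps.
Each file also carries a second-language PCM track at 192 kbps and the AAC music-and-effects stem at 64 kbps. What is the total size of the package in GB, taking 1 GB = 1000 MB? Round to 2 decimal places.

34.67 GB

Audio total: 192 + 64 = 256 kbps = 0.256 Mbps.
feature film: 19.486 Mbps × 9000 s = 175374.0 Mb
Twitch VOD: 4.156 Mbps × 20760 s = 86278.6 Mb
TV episode: 6.556 Mbps × 2400 s = 15734.4 Mb
Total: 277387.0 Mb = 34673.4 MB.
= 34.67 GB.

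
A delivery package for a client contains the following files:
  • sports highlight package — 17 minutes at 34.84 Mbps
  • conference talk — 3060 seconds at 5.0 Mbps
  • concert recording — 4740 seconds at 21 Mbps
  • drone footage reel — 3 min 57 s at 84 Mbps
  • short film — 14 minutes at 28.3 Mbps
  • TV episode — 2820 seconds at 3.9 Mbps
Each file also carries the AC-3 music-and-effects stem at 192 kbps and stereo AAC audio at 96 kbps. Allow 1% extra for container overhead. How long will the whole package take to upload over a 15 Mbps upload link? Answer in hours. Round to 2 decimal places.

3.90 hours

Audio total: 192 + 96 = 288 kbps = 0.288 Mbps.
sports highlight package: 35.128 Mbps × 1020 s × 1.01 = 36188.9 Mb
conference talk: 5.288 Mbps × 3060 s × 1.01 = 16343.1 Mb
concert recording: 21.288 Mbps × 4740 s × 1.01 = 101914.2 Mb
drone footage reel: 84.288 Mbps × 237 s × 1.01 = 20176.0 Mb
short film: 28.588 Mbps × 840 s × 1.01 = 24254.1 Mb
TV episode: 4.188 Mbps × 2820 s × 1.01 = 11928.3 Mb
Total: 210804.5 Mb = 26350.6 MB.
At 15 Mbps: 210804.5 / 15 = 14054 s ≈ 3.9 hours.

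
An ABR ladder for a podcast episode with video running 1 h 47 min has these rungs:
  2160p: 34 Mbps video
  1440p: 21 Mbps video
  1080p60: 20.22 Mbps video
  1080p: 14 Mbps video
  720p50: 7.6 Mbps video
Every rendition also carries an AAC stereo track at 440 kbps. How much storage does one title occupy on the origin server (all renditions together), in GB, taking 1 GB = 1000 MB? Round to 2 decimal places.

1 h 47 min = 107 min = 6420 s
Audio: 440 kbps = 0.440 Mbps.
Sum of rendition bitrates: (34+0.440) + (21+0.440) + (20.22+0.440) + (14+0.440) + (7.6+0.440) = 99.020 Mbps.
× 6420 s = 635,708 Mb = 79,464 MB = 79.46 GB.

79.46 GB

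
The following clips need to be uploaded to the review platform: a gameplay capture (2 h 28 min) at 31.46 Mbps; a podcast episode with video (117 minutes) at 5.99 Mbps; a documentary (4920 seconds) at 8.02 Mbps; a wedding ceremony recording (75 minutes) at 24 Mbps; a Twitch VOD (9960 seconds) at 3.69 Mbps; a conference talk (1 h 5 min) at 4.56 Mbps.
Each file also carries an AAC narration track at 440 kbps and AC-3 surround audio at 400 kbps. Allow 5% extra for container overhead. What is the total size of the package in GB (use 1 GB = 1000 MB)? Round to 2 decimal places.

73.02 GB

Audio total: 440 + 400 = 840 kbps = 0.840 Mbps.
gameplay capture: 32.300 Mbps × 8880 s × 1.05 = 301165.2 Mb
podcast episode with video: 6.830 Mbps × 7020 s × 1.05 = 50343.9 Mb
documentary: 8.860 Mbps × 4920 s × 1.05 = 45770.8 Mb
wedding ceremony recording: 24.840 Mbps × 4500 s × 1.05 = 117369.0 Mb
Twitch VOD: 4.530 Mbps × 9960 s × 1.05 = 47374.7 Mb
conference talk: 5.400 Mbps × 3900 s × 1.05 = 22113.0 Mb
Total: 584136.6 Mb = 73017.1 MB.
= 73.02 GB.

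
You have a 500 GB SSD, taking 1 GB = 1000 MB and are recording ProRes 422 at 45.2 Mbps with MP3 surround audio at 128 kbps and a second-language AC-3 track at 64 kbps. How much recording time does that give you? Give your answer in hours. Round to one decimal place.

Audio total: 128 + 64 = 192 kbps = 0.192 Mbps.
Total bitrate: 45.2 + 0.192 = 45.392 Mbps.
Capacity: 500 GB = 4,000,000 Mb.
Recording time: 4,000,000 / 45.392 = 88,121 s ≈ 24.5 hours.

24.5 hours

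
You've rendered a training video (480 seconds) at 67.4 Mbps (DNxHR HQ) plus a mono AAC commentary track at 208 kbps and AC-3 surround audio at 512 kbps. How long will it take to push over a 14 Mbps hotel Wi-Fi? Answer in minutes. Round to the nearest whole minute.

Audio total: 208 + 512 = 720 kbps = 0.720 Mbps.
Total bitrate: 68.120 Mbps.
File: 68.120 Mbps × 480 s = 32697.6 Mb.
At 14 Mbps: 32697.6 / 14 = 2335.5 s ≈ 38.9 minutes.

39 minutes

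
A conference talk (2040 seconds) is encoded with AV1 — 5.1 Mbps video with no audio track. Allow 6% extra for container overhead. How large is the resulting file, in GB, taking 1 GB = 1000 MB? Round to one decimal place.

1.4 GB

Total bitrate: 5.1 Mbps.
Stream data: 5.100 Mbps × 2040 s = 10404.0 Mb.
With 6% container overhead: ×1.06.
11,028 Mb ÷ 8 = 1,379 MB → 1.379 GB.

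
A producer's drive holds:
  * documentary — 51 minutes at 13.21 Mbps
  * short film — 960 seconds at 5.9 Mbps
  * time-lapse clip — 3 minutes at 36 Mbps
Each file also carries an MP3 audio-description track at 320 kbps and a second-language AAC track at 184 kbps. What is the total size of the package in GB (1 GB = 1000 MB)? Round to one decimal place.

Audio total: 320 + 184 = 504 kbps = 0.504 Mbps.
documentary: 13.714 Mbps × 3060 s = 41964.8 Mb
short film: 6.404 Mbps × 960 s = 6147.8 Mb
time-lapse clip: 36.504 Mbps × 180 s = 6570.7 Mb
Total: 54683.4 Mb = 6835.4 MB.
= 6.835 GB.

6.8 GB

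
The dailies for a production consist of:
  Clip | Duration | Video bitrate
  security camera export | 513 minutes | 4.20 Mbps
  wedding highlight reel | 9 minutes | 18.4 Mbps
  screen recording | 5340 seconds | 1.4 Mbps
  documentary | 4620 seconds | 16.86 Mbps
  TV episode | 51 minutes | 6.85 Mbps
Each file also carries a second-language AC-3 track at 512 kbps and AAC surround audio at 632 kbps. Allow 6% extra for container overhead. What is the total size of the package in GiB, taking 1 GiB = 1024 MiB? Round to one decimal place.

36.6 GiB

Audio total: 512 + 632 = 1144 kbps = 1.144 Mbps.
security camera export: 5.344 Mbps × 30780 s × 1.06 = 174357.6 Mb
wedding highlight reel: 19.544 Mbps × 540 s × 1.06 = 11187.0 Mb
screen recording: 2.544 Mbps × 5340 s × 1.06 = 14400.1 Mb
documentary: 18.004 Mbps × 4620 s × 1.06 = 88169.2 Mb
TV episode: 7.994 Mbps × 3060 s × 1.06 = 25929.3 Mb
Total: 314043.2 Mb = 39255.4 MB.
= 36.56 GiB.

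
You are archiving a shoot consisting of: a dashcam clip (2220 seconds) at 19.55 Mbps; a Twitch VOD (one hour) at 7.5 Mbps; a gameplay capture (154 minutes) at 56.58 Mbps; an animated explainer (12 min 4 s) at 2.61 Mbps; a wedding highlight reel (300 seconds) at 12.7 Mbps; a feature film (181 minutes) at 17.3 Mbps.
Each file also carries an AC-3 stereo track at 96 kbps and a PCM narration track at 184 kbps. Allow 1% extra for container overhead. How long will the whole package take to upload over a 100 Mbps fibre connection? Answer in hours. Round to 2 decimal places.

2.23 hours

Audio total: 96 + 184 = 280 kbps = 0.280 Mbps.
dashcam clip: 19.830 Mbps × 2220 s × 1.01 = 44462.8 Mb
Twitch VOD: 7.780 Mbps × 3600 s × 1.01 = 28288.1 Mb
gameplay capture: 56.860 Mbps × 9240 s × 1.01 = 530640.3 Mb
animated explainer: 2.890 Mbps × 724 s × 1.01 = 2113.3 Mb
wedding highlight reel: 12.980 Mbps × 300 s × 1.01 = 3932.9 Mb
feature film: 17.580 Mbps × 10860 s × 1.01 = 192828.0 Mb
Total: 802265.4 Mb = 100283.2 MB.
At 100 Mbps: 802265.4 / 100 = 8023 s ≈ 2.23 hours.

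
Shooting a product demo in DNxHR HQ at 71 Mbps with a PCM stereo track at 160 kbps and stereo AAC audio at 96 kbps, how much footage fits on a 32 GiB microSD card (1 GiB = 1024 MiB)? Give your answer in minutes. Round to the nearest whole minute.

Audio total: 160 + 96 = 256 kbps = 0.256 Mbps.
Total bitrate: 71 + 0.256 = 71.256 Mbps.
Capacity: 32 GiB = 274,878 Mb.
Recording time: 274,878 / 71.256 = 3,858 s ≈ 64.3 minutes.

64 minutes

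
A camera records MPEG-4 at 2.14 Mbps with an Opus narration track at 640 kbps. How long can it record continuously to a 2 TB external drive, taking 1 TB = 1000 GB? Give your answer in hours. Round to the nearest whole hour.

1599 hours

Audio: 640 kbps = 0.640 Mbps.
Total bitrate: 2.14 + 0.640 = 2.780 Mbps.
Capacity: 2 TB = 16,000,000 Mb.
Recording time: 16,000,000 / 2.780 = 5,755,396 s ≈ 1,599 hours.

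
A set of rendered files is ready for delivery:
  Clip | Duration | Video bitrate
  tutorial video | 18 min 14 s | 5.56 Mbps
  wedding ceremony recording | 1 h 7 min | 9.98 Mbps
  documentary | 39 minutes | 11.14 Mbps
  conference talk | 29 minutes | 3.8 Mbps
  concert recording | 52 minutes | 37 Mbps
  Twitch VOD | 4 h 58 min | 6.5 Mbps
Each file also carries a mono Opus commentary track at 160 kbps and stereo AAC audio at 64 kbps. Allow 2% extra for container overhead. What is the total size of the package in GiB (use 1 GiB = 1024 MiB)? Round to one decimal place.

37.7 GiB

Audio total: 160 + 64 = 224 kbps = 0.224 Mbps.
tutorial video: 5.784 Mbps × 1094 s × 1.02 = 6454.2 Mb
wedding ceremony recording: 10.204 Mbps × 4020 s × 1.02 = 41840.5 Mb
documentary: 11.364 Mbps × 2340 s × 1.02 = 27123.6 Mb
conference talk: 4.024 Mbps × 1740 s × 1.02 = 7141.8 Mb
concert recording: 37.224 Mbps × 3120 s × 1.02 = 118461.7 Mb
Twitch VOD: 6.724 Mbps × 17880 s × 1.02 = 122629.6 Mb
Total: 323651.4 Mb = 40456.4 MB.
= 37.68 GiB.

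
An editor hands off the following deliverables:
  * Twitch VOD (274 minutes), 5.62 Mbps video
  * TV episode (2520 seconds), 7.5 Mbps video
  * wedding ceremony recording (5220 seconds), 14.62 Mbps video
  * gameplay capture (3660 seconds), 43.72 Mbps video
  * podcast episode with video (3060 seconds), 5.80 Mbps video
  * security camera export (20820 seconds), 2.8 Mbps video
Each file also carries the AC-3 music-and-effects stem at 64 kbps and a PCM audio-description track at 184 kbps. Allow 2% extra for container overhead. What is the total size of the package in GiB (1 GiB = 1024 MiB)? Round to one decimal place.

51.8 GiB

Audio total: 64 + 184 = 248 kbps = 0.248 Mbps.
Twitch VOD: 5.868 Mbps × 16440 s × 1.02 = 98399.3 Mb
TV episode: 7.748 Mbps × 2520 s × 1.02 = 19915.5 Mb
wedding ceremony recording: 14.868 Mbps × 5220 s × 1.02 = 79163.2 Mb
gameplay capture: 43.968 Mbps × 3660 s × 1.02 = 164141.3 Mb
podcast episode with video: 6.048 Mbps × 3060 s × 1.02 = 18877.0 Mb
security camera export: 3.048 Mbps × 20820 s × 1.02 = 64728.5 Mb
Total: 445224.9 Mb = 55653.1 MB.
= 51.83 GiB.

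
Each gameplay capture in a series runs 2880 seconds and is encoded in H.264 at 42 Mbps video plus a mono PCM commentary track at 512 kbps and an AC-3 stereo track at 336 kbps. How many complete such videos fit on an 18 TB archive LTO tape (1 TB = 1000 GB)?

Audio total: 512 + 336 = 848 kbps = 0.848 Mbps.
Total bitrate: 42.848 Mbps.
Per item: 42.848 Mbps × 2880 s = 123,402 Mb = 15,425 MB.
Capacity: 18 TB = 144,000,000 Mb; 1166.92 items → 1166 complete.

1166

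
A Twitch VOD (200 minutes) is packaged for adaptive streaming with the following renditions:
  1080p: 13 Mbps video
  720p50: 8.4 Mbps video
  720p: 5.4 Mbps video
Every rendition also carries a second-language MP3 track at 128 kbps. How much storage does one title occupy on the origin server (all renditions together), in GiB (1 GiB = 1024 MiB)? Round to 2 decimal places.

37.98 GiB

200 min = 12000 s
Audio: 128 kbps = 0.128 Mbps.
Sum of rendition bitrates: (13+0.128) + (8.4+0.128) + (5.4+0.128) = 27.184 Mbps.
× 12000 s = 326,208 Mb = 40,776 MB = 37.98 GiB.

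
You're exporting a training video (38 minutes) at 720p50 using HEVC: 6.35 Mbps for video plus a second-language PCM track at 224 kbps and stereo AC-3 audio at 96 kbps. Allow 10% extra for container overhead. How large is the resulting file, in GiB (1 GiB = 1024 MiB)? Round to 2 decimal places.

1.95 GiB

38 min = 2280 s
Audio total: 224 + 96 = 320 kbps = 0.320 Mbps.
Total bitrate: 6.35 + 0.320 = 6.670 Mbps.
Stream data: 6.670 Mbps × 2280 s = 15207.6 Mb.
With 10% container overhead: ×1.10.
16,728 Mb = 2,091,045,000 bytes ÷ 1,073,741,824 = 1.947 GiB.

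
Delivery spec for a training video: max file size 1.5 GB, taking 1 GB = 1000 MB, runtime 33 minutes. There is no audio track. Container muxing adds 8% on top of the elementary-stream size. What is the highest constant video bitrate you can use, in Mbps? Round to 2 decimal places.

Budget: 1.5 GB = 12000.0 Mb.
Stream payload after overhead: 12000.0 / 1.08 = 11111.1 Mb.
33 min = 1980 s
Total bitrate budget: 11111.1 Mb / 1980 s = 5.612 Mbps.

5.61 Mbps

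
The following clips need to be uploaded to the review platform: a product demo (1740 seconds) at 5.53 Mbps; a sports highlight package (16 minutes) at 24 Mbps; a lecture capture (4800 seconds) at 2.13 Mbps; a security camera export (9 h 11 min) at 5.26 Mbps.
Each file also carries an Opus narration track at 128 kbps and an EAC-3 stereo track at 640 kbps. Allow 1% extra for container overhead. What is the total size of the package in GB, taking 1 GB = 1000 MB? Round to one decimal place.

31.3 GB

Audio total: 128 + 640 = 768 kbps = 0.768 Mbps.
product demo: 6.298 Mbps × 1740 s × 1.01 = 11068.1 Mb
sports highlight package: 24.768 Mbps × 960 s × 1.01 = 24015.1 Mb
lecture capture: 2.898 Mbps × 4800 s × 1.01 = 14049.5 Mb
security camera export: 6.028 Mbps × 33060 s × 1.01 = 201278.5 Mb
Total: 250411.2 Mb = 31301.4 MB.
= 31.30 GB.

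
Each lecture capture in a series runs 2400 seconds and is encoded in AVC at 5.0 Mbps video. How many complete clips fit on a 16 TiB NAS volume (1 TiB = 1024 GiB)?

Per item: 5.000 Mbps × 2400 s = 12,000 Mb = 1,500 MB.
Capacity: 16 TiB = 140,737,488 Mb; 11728.12 items → 11728 complete.

11728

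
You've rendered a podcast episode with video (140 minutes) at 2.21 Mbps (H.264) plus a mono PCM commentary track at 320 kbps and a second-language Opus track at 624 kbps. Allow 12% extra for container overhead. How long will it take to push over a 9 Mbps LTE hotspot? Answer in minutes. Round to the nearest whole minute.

55 minutes

140 min = 8400 s
Audio total: 320 + 624 = 944 kbps = 0.944 Mbps.
Total bitrate: 3.154 Mbps.
File: 3.154 Mbps × 8400 s = 26493.6 Mb.
With 12% container overhead: ×1.12. → 29672.8 Mb.
At 9 Mbps: 29672.8 / 9 = 3297.0 s ≈ 54.9 minutes.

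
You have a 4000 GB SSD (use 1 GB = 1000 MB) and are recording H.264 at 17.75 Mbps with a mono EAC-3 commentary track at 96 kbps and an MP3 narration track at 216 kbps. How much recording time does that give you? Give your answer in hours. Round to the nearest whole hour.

Audio total: 96 + 216 = 312 kbps = 0.312 Mbps.
Total bitrate: 17.75 + 0.312 = 18.062 Mbps.
Capacity: 4000 GB = 32,000,000 Mb.
Recording time: 32,000,000 / 18.062 = 1,771,675 s ≈ 492 hours.

492 hours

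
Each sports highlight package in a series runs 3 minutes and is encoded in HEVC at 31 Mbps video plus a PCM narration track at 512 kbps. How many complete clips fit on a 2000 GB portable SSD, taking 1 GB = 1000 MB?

3 min = 180 s
Audio: 512 kbps = 0.512 Mbps.
Total bitrate: 31.512 Mbps.
Per item: 31.512 Mbps × 180 s = 5,672 Mb = 709.0 MB.
Capacity: 2000 GB = 16,000,000 Mb; 2820.79 items → 2820 complete.

2820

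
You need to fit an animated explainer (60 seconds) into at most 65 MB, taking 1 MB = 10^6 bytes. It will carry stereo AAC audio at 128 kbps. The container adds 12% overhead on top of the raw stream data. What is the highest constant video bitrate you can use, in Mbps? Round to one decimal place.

Budget: 65 MB = 520.0 Mb.
Stream payload after overhead: 520.0 / 1.12 = 464.3 Mb.
Total bitrate budget: 464.3 Mb / 60 s = 7.738 Mbps.
Audio: 128 kbps = 0.128 Mbps.
Video: 7.738 − 0.128 = 7.610 Mbps.

7.6 Mbps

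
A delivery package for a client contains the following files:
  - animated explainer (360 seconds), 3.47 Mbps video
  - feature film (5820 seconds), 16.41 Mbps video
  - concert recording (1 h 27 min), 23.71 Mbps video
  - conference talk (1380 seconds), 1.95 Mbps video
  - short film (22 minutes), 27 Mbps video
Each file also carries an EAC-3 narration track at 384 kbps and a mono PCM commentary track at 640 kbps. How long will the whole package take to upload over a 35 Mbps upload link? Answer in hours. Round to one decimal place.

Audio total: 384 + 640 = 1024 kbps = 1.024 Mbps.
animated explainer: 4.494 Mbps × 360 s = 1617.8 Mb
feature film: 17.434 Mbps × 5820 s = 101465.9 Mb
concert recording: 24.734 Mbps × 5220 s = 129111.5 Mb
conference talk: 2.974 Mbps × 1380 s = 4104.1 Mb
short film: 28.024 Mbps × 1320 s = 36991.7 Mb
Total: 273291.0 Mb = 34161.4 MB.
At 35 Mbps: 273291.0 / 35 = 7808 s ≈ 2.17 hours.

2.2 hours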